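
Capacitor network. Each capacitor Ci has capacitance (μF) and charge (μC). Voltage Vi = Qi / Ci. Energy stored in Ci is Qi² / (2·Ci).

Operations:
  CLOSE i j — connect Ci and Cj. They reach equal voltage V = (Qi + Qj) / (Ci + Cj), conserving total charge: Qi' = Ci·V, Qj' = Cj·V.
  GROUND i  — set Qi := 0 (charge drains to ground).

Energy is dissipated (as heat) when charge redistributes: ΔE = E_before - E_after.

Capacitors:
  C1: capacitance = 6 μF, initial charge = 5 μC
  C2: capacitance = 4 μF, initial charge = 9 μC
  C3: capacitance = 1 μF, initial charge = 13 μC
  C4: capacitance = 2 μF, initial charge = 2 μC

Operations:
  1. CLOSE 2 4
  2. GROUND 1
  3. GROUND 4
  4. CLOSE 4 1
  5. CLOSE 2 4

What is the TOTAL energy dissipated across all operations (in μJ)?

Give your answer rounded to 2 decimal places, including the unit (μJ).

Initial: C1(6μF, Q=5μC, V=0.83V), C2(4μF, Q=9μC, V=2.25V), C3(1μF, Q=13μC, V=13.00V), C4(2μF, Q=2μC, V=1.00V)
Op 1: CLOSE 2-4: Q_total=11.00, C_total=6.00, V=1.83; Q2=7.33, Q4=3.67; dissipated=1.042
Op 2: GROUND 1: Q1=0; energy lost=2.083
Op 3: GROUND 4: Q4=0; energy lost=3.361
Op 4: CLOSE 4-1: Q_total=0.00, C_total=8.00, V=0.00; Q4=0.00, Q1=0.00; dissipated=0.000
Op 5: CLOSE 2-4: Q_total=7.33, C_total=6.00, V=1.22; Q2=4.89, Q4=2.44; dissipated=2.241
Total dissipated: 8.727 μJ

Answer: 8.73 μJ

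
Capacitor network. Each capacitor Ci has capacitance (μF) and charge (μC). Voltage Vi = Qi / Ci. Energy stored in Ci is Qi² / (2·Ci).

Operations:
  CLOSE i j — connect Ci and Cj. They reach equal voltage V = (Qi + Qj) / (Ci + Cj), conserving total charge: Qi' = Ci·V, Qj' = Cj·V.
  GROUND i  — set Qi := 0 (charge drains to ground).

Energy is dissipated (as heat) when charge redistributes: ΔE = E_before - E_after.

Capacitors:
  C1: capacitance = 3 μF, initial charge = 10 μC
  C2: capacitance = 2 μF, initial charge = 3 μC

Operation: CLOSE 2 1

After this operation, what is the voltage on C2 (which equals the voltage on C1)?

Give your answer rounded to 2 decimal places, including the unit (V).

Answer: 2.60 V

Derivation:
Initial: C1(3μF, Q=10μC, V=3.33V), C2(2μF, Q=3μC, V=1.50V)
Op 1: CLOSE 2-1: Q_total=13.00, C_total=5.00, V=2.60; Q2=5.20, Q1=7.80; dissipated=2.017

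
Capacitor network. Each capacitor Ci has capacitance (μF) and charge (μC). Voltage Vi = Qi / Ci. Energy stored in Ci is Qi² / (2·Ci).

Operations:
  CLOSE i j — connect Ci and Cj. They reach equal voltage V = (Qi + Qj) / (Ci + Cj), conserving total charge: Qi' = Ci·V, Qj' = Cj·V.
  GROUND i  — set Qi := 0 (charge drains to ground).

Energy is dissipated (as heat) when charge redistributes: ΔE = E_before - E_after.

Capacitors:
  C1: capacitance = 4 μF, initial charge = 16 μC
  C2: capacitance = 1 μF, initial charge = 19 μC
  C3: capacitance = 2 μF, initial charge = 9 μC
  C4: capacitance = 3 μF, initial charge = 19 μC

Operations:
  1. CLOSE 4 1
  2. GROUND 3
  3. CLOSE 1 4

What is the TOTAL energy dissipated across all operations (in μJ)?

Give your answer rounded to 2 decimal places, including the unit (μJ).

Answer: 24.92 μJ

Derivation:
Initial: C1(4μF, Q=16μC, V=4.00V), C2(1μF, Q=19μC, V=19.00V), C3(2μF, Q=9μC, V=4.50V), C4(3μF, Q=19μC, V=6.33V)
Op 1: CLOSE 4-1: Q_total=35.00, C_total=7.00, V=5.00; Q4=15.00, Q1=20.00; dissipated=4.667
Op 2: GROUND 3: Q3=0; energy lost=20.250
Op 3: CLOSE 1-4: Q_total=35.00, C_total=7.00, V=5.00; Q1=20.00, Q4=15.00; dissipated=0.000
Total dissipated: 24.917 μJ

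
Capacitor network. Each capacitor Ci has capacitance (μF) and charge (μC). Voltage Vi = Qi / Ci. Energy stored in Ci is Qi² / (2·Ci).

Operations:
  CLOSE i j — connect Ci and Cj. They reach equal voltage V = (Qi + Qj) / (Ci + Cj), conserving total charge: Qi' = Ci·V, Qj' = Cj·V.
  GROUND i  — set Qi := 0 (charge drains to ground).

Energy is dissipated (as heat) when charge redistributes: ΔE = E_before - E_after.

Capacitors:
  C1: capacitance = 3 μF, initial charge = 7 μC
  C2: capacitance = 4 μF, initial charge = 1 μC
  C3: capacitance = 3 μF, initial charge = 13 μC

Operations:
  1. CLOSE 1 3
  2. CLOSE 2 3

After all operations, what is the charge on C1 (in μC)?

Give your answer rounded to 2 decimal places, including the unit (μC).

Initial: C1(3μF, Q=7μC, V=2.33V), C2(4μF, Q=1μC, V=0.25V), C3(3μF, Q=13μC, V=4.33V)
Op 1: CLOSE 1-3: Q_total=20.00, C_total=6.00, V=3.33; Q1=10.00, Q3=10.00; dissipated=3.000
Op 2: CLOSE 2-3: Q_total=11.00, C_total=7.00, V=1.57; Q2=6.29, Q3=4.71; dissipated=8.149
Final charges: Q1=10.00, Q2=6.29, Q3=4.71

Answer: 10.00 μC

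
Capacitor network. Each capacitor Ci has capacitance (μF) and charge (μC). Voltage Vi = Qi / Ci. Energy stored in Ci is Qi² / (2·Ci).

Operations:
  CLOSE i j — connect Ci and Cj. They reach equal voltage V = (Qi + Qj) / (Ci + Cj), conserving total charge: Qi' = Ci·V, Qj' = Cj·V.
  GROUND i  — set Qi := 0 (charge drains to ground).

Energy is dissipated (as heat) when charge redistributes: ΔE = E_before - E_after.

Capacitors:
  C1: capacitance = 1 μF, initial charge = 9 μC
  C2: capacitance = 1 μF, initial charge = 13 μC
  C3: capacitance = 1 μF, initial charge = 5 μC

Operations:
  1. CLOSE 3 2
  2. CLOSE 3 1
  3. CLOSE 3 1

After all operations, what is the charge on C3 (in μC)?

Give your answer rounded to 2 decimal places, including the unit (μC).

Initial: C1(1μF, Q=9μC, V=9.00V), C2(1μF, Q=13μC, V=13.00V), C3(1μF, Q=5μC, V=5.00V)
Op 1: CLOSE 3-2: Q_total=18.00, C_total=2.00, V=9.00; Q3=9.00, Q2=9.00; dissipated=16.000
Op 2: CLOSE 3-1: Q_total=18.00, C_total=2.00, V=9.00; Q3=9.00, Q1=9.00; dissipated=0.000
Op 3: CLOSE 3-1: Q_total=18.00, C_total=2.00, V=9.00; Q3=9.00, Q1=9.00; dissipated=0.000
Final charges: Q1=9.00, Q2=9.00, Q3=9.00

Answer: 9.00 μC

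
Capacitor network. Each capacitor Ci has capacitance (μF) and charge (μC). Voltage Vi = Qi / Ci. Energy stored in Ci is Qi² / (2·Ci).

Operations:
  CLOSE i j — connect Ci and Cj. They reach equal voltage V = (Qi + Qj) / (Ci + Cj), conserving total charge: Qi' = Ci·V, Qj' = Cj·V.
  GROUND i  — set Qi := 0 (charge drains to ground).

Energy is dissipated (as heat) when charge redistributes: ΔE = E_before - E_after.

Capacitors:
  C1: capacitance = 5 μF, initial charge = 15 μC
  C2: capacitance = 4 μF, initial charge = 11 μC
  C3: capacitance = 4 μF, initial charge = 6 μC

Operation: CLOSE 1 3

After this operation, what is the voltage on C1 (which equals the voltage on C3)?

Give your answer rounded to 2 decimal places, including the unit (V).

Initial: C1(5μF, Q=15μC, V=3.00V), C2(4μF, Q=11μC, V=2.75V), C3(4μF, Q=6μC, V=1.50V)
Op 1: CLOSE 1-3: Q_total=21.00, C_total=9.00, V=2.33; Q1=11.67, Q3=9.33; dissipated=2.500

Answer: 2.33 V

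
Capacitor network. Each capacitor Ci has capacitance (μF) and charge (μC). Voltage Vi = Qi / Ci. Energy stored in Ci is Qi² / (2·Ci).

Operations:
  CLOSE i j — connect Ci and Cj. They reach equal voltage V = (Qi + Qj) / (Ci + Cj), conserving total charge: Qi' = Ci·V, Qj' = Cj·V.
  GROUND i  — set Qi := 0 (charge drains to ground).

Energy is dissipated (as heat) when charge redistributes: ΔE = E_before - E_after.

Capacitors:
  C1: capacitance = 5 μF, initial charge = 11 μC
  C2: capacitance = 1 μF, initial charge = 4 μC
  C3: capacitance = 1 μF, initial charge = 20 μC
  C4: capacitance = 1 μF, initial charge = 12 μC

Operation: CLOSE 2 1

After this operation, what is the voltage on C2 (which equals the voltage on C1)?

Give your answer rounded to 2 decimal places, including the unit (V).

Answer: 2.50 V

Derivation:
Initial: C1(5μF, Q=11μC, V=2.20V), C2(1μF, Q=4μC, V=4.00V), C3(1μF, Q=20μC, V=20.00V), C4(1μF, Q=12μC, V=12.00V)
Op 1: CLOSE 2-1: Q_total=15.00, C_total=6.00, V=2.50; Q2=2.50, Q1=12.50; dissipated=1.350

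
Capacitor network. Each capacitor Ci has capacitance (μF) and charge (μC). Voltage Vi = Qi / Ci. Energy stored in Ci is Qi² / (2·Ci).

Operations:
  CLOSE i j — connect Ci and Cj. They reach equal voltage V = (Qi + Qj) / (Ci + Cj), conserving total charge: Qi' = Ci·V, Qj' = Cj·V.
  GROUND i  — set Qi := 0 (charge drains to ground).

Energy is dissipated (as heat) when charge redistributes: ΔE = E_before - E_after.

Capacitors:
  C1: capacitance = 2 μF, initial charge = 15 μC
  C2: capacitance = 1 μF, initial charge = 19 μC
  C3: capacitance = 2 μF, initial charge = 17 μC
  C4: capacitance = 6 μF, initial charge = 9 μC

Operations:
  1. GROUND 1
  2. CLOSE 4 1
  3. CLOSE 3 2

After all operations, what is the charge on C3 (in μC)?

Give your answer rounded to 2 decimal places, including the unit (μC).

Initial: C1(2μF, Q=15μC, V=7.50V), C2(1μF, Q=19μC, V=19.00V), C3(2μF, Q=17μC, V=8.50V), C4(6μF, Q=9μC, V=1.50V)
Op 1: GROUND 1: Q1=0; energy lost=56.250
Op 2: CLOSE 4-1: Q_total=9.00, C_total=8.00, V=1.12; Q4=6.75, Q1=2.25; dissipated=1.688
Op 3: CLOSE 3-2: Q_total=36.00, C_total=3.00, V=12.00; Q3=24.00, Q2=12.00; dissipated=36.750
Final charges: Q1=2.25, Q2=12.00, Q3=24.00, Q4=6.75

Answer: 24.00 μC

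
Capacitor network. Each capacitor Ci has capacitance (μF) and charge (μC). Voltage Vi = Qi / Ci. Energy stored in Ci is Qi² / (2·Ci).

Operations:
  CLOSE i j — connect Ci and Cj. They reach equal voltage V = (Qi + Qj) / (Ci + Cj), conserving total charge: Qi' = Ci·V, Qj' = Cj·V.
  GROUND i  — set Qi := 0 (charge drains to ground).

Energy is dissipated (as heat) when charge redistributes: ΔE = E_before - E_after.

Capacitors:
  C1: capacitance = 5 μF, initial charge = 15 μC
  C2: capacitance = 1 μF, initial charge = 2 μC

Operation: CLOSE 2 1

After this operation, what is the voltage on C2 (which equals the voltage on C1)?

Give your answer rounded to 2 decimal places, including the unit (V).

Initial: C1(5μF, Q=15μC, V=3.00V), C2(1μF, Q=2μC, V=2.00V)
Op 1: CLOSE 2-1: Q_total=17.00, C_total=6.00, V=2.83; Q2=2.83, Q1=14.17; dissipated=0.417

Answer: 2.83 V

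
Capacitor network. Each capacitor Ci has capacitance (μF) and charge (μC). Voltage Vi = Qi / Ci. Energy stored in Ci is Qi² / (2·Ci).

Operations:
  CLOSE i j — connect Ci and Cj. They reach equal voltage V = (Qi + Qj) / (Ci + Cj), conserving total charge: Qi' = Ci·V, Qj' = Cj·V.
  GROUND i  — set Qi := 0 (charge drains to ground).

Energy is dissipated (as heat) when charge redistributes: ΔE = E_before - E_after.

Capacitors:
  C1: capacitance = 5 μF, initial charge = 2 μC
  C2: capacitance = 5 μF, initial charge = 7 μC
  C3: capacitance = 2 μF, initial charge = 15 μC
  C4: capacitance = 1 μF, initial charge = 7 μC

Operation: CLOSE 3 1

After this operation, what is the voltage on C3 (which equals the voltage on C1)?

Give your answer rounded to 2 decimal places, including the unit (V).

Answer: 2.43 V

Derivation:
Initial: C1(5μF, Q=2μC, V=0.40V), C2(5μF, Q=7μC, V=1.40V), C3(2μF, Q=15μC, V=7.50V), C4(1μF, Q=7μC, V=7.00V)
Op 1: CLOSE 3-1: Q_total=17.00, C_total=7.00, V=2.43; Q3=4.86, Q1=12.14; dissipated=36.007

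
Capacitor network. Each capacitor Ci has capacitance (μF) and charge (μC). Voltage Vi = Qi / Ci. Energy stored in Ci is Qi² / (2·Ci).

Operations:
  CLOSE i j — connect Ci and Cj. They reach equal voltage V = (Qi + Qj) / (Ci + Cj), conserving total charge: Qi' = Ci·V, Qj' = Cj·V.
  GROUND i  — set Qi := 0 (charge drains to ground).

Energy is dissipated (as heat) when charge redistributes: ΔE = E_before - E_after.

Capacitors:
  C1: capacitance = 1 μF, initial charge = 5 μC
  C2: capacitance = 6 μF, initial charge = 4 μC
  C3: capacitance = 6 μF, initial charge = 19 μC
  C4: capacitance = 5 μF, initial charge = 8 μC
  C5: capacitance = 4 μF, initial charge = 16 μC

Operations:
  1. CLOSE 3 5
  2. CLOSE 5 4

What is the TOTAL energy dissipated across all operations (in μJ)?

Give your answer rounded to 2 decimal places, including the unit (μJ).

Answer: 4.84 μJ

Derivation:
Initial: C1(1μF, Q=5μC, V=5.00V), C2(6μF, Q=4μC, V=0.67V), C3(6μF, Q=19μC, V=3.17V), C4(5μF, Q=8μC, V=1.60V), C5(4μF, Q=16μC, V=4.00V)
Op 1: CLOSE 3-5: Q_total=35.00, C_total=10.00, V=3.50; Q3=21.00, Q5=14.00; dissipated=0.833
Op 2: CLOSE 5-4: Q_total=22.00, C_total=9.00, V=2.44; Q5=9.78, Q4=12.22; dissipated=4.011
Total dissipated: 4.844 μJ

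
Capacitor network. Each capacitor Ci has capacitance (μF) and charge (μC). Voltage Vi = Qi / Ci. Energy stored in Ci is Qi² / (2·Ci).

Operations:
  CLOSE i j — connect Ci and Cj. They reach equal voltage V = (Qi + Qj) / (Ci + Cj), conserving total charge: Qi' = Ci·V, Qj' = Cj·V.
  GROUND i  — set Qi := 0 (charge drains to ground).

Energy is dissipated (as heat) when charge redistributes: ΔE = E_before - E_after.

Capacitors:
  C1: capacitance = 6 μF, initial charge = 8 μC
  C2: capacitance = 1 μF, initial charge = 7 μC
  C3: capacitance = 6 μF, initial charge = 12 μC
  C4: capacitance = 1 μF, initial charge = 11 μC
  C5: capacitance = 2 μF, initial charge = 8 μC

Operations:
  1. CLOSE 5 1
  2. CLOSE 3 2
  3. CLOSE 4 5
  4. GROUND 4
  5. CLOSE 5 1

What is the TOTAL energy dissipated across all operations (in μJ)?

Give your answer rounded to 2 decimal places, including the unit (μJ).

Answer: 62.30 μJ

Derivation:
Initial: C1(6μF, Q=8μC, V=1.33V), C2(1μF, Q=7μC, V=7.00V), C3(6μF, Q=12μC, V=2.00V), C4(1μF, Q=11μC, V=11.00V), C5(2μF, Q=8μC, V=4.00V)
Op 1: CLOSE 5-1: Q_total=16.00, C_total=8.00, V=2.00; Q5=4.00, Q1=12.00; dissipated=5.333
Op 2: CLOSE 3-2: Q_total=19.00, C_total=7.00, V=2.71; Q3=16.29, Q2=2.71; dissipated=10.714
Op 3: CLOSE 4-5: Q_total=15.00, C_total=3.00, V=5.00; Q4=5.00, Q5=10.00; dissipated=27.000
Op 4: GROUND 4: Q4=0; energy lost=12.500
Op 5: CLOSE 5-1: Q_total=22.00, C_total=8.00, V=2.75; Q5=5.50, Q1=16.50; dissipated=6.750
Total dissipated: 62.298 μJ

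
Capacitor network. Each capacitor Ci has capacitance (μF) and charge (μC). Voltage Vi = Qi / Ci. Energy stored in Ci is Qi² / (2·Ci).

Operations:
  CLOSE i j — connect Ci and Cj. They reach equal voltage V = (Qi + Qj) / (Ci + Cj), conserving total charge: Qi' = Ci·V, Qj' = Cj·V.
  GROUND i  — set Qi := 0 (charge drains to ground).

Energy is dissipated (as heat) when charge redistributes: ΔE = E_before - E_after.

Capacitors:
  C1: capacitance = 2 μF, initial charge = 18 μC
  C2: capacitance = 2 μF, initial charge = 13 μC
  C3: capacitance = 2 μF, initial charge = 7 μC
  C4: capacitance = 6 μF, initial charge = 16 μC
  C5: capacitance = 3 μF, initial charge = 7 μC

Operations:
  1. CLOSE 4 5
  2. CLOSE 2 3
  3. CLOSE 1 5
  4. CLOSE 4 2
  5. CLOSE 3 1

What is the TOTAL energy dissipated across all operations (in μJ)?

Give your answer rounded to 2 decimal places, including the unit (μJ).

Initial: C1(2μF, Q=18μC, V=9.00V), C2(2μF, Q=13μC, V=6.50V), C3(2μF, Q=7μC, V=3.50V), C4(6μF, Q=16μC, V=2.67V), C5(3μF, Q=7μC, V=2.33V)
Op 1: CLOSE 4-5: Q_total=23.00, C_total=9.00, V=2.56; Q4=15.33, Q5=7.67; dissipated=0.111
Op 2: CLOSE 2-3: Q_total=20.00, C_total=4.00, V=5.00; Q2=10.00, Q3=10.00; dissipated=4.500
Op 3: CLOSE 1-5: Q_total=25.67, C_total=5.00, V=5.13; Q1=10.27, Q5=15.40; dissipated=24.919
Op 4: CLOSE 4-2: Q_total=25.33, C_total=8.00, V=3.17; Q4=19.00, Q2=6.33; dissipated=4.481
Op 5: CLOSE 3-1: Q_total=20.27, C_total=4.00, V=5.07; Q3=10.13, Q1=10.13; dissipated=0.009
Total dissipated: 34.020 μJ

Answer: 34.02 μJ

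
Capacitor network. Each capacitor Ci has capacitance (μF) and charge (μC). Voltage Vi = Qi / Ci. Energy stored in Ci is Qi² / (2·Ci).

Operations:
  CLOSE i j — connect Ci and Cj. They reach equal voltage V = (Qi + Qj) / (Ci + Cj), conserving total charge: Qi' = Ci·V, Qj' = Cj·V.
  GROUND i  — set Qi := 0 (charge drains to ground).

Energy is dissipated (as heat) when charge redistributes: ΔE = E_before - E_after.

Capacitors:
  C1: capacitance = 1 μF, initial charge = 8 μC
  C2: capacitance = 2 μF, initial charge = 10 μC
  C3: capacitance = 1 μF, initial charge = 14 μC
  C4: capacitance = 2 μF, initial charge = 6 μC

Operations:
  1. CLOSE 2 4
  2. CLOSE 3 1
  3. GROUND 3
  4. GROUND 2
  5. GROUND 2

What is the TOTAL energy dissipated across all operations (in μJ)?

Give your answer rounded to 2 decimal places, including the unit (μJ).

Answer: 87.50 μJ

Derivation:
Initial: C1(1μF, Q=8μC, V=8.00V), C2(2μF, Q=10μC, V=5.00V), C3(1μF, Q=14μC, V=14.00V), C4(2μF, Q=6μC, V=3.00V)
Op 1: CLOSE 2-4: Q_total=16.00, C_total=4.00, V=4.00; Q2=8.00, Q4=8.00; dissipated=2.000
Op 2: CLOSE 3-1: Q_total=22.00, C_total=2.00, V=11.00; Q3=11.00, Q1=11.00; dissipated=9.000
Op 3: GROUND 3: Q3=0; energy lost=60.500
Op 4: GROUND 2: Q2=0; energy lost=16.000
Op 5: GROUND 2: Q2=0; energy lost=0.000
Total dissipated: 87.500 μJ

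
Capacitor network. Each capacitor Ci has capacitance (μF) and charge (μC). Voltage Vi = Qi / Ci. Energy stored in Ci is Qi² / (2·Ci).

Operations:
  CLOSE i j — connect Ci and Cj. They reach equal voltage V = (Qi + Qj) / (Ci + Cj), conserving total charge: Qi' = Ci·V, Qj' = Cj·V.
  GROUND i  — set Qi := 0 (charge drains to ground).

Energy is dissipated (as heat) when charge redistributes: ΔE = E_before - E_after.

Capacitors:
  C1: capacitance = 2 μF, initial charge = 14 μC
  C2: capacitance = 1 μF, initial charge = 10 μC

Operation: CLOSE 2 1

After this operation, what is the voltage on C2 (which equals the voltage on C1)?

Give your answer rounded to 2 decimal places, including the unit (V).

Answer: 8.00 V

Derivation:
Initial: C1(2μF, Q=14μC, V=7.00V), C2(1μF, Q=10μC, V=10.00V)
Op 1: CLOSE 2-1: Q_total=24.00, C_total=3.00, V=8.00; Q2=8.00, Q1=16.00; dissipated=3.000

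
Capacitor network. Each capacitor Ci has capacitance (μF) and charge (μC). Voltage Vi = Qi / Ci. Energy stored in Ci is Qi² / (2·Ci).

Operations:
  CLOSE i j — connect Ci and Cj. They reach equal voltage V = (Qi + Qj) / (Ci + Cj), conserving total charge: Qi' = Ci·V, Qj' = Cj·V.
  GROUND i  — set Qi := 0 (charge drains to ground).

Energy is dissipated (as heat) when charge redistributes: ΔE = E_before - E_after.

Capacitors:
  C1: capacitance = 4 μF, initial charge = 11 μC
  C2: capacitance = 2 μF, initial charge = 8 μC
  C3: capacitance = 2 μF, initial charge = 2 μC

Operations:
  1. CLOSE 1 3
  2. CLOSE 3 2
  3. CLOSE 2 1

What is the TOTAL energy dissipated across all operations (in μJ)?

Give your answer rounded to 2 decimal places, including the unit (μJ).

Answer: 4.28 μJ

Derivation:
Initial: C1(4μF, Q=11μC, V=2.75V), C2(2μF, Q=8μC, V=4.00V), C3(2μF, Q=2μC, V=1.00V)
Op 1: CLOSE 1-3: Q_total=13.00, C_total=6.00, V=2.17; Q1=8.67, Q3=4.33; dissipated=2.042
Op 2: CLOSE 3-2: Q_total=12.33, C_total=4.00, V=3.08; Q3=6.17, Q2=6.17; dissipated=1.681
Op 3: CLOSE 2-1: Q_total=14.83, C_total=6.00, V=2.47; Q2=4.94, Q1=9.89; dissipated=0.560
Total dissipated: 4.282 μJ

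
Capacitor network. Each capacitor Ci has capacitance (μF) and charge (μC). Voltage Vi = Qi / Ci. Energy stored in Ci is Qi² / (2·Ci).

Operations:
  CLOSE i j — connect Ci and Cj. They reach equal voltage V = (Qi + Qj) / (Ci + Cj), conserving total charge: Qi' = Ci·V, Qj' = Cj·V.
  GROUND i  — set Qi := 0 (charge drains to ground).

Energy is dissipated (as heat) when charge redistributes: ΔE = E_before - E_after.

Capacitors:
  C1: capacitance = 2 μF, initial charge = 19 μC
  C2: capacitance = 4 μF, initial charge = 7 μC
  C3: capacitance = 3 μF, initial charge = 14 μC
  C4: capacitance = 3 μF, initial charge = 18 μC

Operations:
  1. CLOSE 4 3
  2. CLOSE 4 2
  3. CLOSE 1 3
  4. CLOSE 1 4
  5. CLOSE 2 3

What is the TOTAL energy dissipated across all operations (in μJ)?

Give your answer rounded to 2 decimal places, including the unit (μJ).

Answer: 42.86 μJ

Derivation:
Initial: C1(2μF, Q=19μC, V=9.50V), C2(4μF, Q=7μC, V=1.75V), C3(3μF, Q=14μC, V=4.67V), C4(3μF, Q=18μC, V=6.00V)
Op 1: CLOSE 4-3: Q_total=32.00, C_total=6.00, V=5.33; Q4=16.00, Q3=16.00; dissipated=1.333
Op 2: CLOSE 4-2: Q_total=23.00, C_total=7.00, V=3.29; Q4=9.86, Q2=13.14; dissipated=11.006
Op 3: CLOSE 1-3: Q_total=35.00, C_total=5.00, V=7.00; Q1=14.00, Q3=21.00; dissipated=10.417
Op 4: CLOSE 1-4: Q_total=23.86, C_total=5.00, V=4.77; Q1=9.54, Q4=14.31; dissipated=8.278
Op 5: CLOSE 2-3: Q_total=34.14, C_total=7.00, V=4.88; Q2=19.51, Q3=14.63; dissipated=11.825
Total dissipated: 42.859 μJ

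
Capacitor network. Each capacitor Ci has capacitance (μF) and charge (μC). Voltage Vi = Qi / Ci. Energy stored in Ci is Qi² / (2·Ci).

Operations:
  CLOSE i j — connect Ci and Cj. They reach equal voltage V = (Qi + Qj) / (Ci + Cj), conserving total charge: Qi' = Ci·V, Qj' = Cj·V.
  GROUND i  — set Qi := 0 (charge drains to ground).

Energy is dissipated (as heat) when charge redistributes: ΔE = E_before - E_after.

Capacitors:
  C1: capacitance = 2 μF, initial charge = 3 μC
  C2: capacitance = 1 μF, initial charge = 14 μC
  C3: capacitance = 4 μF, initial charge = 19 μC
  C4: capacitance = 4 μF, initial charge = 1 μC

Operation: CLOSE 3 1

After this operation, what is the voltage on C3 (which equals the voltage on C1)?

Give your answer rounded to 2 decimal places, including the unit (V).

Answer: 3.67 V

Derivation:
Initial: C1(2μF, Q=3μC, V=1.50V), C2(1μF, Q=14μC, V=14.00V), C3(4μF, Q=19μC, V=4.75V), C4(4μF, Q=1μC, V=0.25V)
Op 1: CLOSE 3-1: Q_total=22.00, C_total=6.00, V=3.67; Q3=14.67, Q1=7.33; dissipated=7.042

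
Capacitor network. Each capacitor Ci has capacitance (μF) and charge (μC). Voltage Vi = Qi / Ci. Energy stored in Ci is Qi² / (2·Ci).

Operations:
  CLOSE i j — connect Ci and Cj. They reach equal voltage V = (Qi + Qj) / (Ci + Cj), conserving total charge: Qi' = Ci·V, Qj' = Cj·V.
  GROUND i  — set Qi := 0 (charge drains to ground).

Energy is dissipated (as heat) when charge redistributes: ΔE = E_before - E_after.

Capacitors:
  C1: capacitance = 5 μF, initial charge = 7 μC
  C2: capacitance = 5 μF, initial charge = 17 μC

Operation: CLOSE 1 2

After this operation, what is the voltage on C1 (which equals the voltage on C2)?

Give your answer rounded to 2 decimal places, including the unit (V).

Initial: C1(5μF, Q=7μC, V=1.40V), C2(5μF, Q=17μC, V=3.40V)
Op 1: CLOSE 1-2: Q_total=24.00, C_total=10.00, V=2.40; Q1=12.00, Q2=12.00; dissipated=5.000

Answer: 2.40 V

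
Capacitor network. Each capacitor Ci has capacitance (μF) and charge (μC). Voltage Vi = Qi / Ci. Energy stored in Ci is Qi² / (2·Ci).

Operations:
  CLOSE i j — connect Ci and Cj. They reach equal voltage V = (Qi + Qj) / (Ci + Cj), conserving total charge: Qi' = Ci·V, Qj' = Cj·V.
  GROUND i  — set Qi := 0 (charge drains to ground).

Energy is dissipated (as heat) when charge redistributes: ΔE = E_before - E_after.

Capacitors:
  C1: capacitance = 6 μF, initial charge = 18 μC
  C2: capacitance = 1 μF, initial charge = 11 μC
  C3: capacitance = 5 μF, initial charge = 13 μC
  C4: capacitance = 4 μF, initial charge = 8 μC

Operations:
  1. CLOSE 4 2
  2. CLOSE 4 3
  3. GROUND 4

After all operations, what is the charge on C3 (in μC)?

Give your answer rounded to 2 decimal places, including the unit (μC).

Answer: 15.67 μC

Derivation:
Initial: C1(6μF, Q=18μC, V=3.00V), C2(1μF, Q=11μC, V=11.00V), C3(5μF, Q=13μC, V=2.60V), C4(4μF, Q=8μC, V=2.00V)
Op 1: CLOSE 4-2: Q_total=19.00, C_total=5.00, V=3.80; Q4=15.20, Q2=3.80; dissipated=32.400
Op 2: CLOSE 4-3: Q_total=28.20, C_total=9.00, V=3.13; Q4=12.53, Q3=15.67; dissipated=1.600
Op 3: GROUND 4: Q4=0; energy lost=19.636
Final charges: Q1=18.00, Q2=3.80, Q3=15.67, Q4=0.00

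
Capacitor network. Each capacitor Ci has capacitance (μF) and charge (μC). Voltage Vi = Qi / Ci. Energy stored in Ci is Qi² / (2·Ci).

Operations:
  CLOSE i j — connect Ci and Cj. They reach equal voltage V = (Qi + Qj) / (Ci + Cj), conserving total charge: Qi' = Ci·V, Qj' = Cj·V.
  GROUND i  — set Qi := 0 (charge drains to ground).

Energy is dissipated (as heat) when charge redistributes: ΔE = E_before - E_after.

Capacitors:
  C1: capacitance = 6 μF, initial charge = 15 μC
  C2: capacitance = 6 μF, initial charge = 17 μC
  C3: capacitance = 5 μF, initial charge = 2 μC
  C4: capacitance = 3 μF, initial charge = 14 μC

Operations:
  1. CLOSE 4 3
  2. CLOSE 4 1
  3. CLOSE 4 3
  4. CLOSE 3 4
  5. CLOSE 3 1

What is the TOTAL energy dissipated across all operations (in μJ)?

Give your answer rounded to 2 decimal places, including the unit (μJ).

Answer: 17.48 μJ

Derivation:
Initial: C1(6μF, Q=15μC, V=2.50V), C2(6μF, Q=17μC, V=2.83V), C3(5μF, Q=2μC, V=0.40V), C4(3μF, Q=14μC, V=4.67V)
Op 1: CLOSE 4-3: Q_total=16.00, C_total=8.00, V=2.00; Q4=6.00, Q3=10.00; dissipated=17.067
Op 2: CLOSE 4-1: Q_total=21.00, C_total=9.00, V=2.33; Q4=7.00, Q1=14.00; dissipated=0.250
Op 3: CLOSE 4-3: Q_total=17.00, C_total=8.00, V=2.12; Q4=6.38, Q3=10.62; dissipated=0.104
Op 4: CLOSE 3-4: Q_total=17.00, C_total=8.00, V=2.12; Q3=10.62, Q4=6.38; dissipated=0.000
Op 5: CLOSE 3-1: Q_total=24.62, C_total=11.00, V=2.24; Q3=11.19, Q1=13.43; dissipated=0.059
Total dissipated: 17.480 μJ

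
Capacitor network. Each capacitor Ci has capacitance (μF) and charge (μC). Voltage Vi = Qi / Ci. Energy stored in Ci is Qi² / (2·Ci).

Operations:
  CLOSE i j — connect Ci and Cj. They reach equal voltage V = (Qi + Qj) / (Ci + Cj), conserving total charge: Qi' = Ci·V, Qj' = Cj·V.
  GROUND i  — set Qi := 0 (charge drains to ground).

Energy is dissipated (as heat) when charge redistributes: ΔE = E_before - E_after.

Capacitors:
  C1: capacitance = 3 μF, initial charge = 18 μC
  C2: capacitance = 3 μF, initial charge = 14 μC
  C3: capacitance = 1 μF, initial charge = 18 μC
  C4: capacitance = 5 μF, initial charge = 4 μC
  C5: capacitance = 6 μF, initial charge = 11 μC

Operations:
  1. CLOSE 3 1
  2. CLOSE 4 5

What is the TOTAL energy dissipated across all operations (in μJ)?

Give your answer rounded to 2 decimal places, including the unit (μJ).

Answer: 55.46 μJ

Derivation:
Initial: C1(3μF, Q=18μC, V=6.00V), C2(3μF, Q=14μC, V=4.67V), C3(1μF, Q=18μC, V=18.00V), C4(5μF, Q=4μC, V=0.80V), C5(6μF, Q=11μC, V=1.83V)
Op 1: CLOSE 3-1: Q_total=36.00, C_total=4.00, V=9.00; Q3=9.00, Q1=27.00; dissipated=54.000
Op 2: CLOSE 4-5: Q_total=15.00, C_total=11.00, V=1.36; Q4=6.82, Q5=8.18; dissipated=1.456
Total dissipated: 55.456 μJ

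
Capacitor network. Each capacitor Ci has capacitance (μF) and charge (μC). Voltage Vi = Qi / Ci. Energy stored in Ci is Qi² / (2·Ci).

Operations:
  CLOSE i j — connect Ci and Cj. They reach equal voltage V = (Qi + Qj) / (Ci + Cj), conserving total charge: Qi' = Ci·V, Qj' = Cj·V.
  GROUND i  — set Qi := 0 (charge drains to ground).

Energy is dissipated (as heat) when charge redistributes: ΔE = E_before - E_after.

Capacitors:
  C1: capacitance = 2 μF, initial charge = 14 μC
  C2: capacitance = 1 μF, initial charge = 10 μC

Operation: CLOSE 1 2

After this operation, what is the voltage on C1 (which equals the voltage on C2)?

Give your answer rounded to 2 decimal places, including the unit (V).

Initial: C1(2μF, Q=14μC, V=7.00V), C2(1μF, Q=10μC, V=10.00V)
Op 1: CLOSE 1-2: Q_total=24.00, C_total=3.00, V=8.00; Q1=16.00, Q2=8.00; dissipated=3.000

Answer: 8.00 V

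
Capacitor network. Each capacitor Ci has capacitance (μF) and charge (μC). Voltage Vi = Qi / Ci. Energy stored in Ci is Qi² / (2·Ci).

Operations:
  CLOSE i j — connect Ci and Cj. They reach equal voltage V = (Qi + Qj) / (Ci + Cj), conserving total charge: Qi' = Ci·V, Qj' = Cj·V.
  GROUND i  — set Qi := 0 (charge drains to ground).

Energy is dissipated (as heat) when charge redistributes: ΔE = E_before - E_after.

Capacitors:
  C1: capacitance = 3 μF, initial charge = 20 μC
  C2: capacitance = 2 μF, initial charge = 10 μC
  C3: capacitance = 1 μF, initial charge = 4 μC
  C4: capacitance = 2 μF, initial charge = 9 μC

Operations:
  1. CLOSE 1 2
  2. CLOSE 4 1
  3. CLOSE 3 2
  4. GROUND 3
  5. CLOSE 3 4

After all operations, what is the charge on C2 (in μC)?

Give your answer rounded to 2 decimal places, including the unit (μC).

Answer: 10.67 μC

Derivation:
Initial: C1(3μF, Q=20μC, V=6.67V), C2(2μF, Q=10μC, V=5.00V), C3(1μF, Q=4μC, V=4.00V), C4(2μF, Q=9μC, V=4.50V)
Op 1: CLOSE 1-2: Q_total=30.00, C_total=5.00, V=6.00; Q1=18.00, Q2=12.00; dissipated=1.667
Op 2: CLOSE 4-1: Q_total=27.00, C_total=5.00, V=5.40; Q4=10.80, Q1=16.20; dissipated=1.350
Op 3: CLOSE 3-2: Q_total=16.00, C_total=3.00, V=5.33; Q3=5.33, Q2=10.67; dissipated=1.333
Op 4: GROUND 3: Q3=0; energy lost=14.222
Op 5: CLOSE 3-4: Q_total=10.80, C_total=3.00, V=3.60; Q3=3.60, Q4=7.20; dissipated=9.720
Final charges: Q1=16.20, Q2=10.67, Q3=3.60, Q4=7.20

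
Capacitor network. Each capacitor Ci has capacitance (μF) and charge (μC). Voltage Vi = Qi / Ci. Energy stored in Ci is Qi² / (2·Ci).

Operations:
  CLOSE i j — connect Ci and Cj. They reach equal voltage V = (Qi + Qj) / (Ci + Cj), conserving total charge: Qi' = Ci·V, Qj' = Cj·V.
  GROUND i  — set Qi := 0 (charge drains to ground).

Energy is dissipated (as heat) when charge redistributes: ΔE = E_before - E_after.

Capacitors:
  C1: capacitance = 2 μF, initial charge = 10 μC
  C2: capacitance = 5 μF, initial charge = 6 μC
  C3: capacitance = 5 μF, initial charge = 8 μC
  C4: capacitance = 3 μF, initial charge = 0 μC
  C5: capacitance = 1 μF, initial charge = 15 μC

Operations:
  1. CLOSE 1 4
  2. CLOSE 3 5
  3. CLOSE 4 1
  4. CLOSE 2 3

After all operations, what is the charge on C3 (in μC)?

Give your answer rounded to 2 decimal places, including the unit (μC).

Initial: C1(2μF, Q=10μC, V=5.00V), C2(5μF, Q=6μC, V=1.20V), C3(5μF, Q=8μC, V=1.60V), C4(3μF, Q=0μC, V=0.00V), C5(1μF, Q=15μC, V=15.00V)
Op 1: CLOSE 1-4: Q_total=10.00, C_total=5.00, V=2.00; Q1=4.00, Q4=6.00; dissipated=15.000
Op 2: CLOSE 3-5: Q_total=23.00, C_total=6.00, V=3.83; Q3=19.17, Q5=3.83; dissipated=74.817
Op 3: CLOSE 4-1: Q_total=10.00, C_total=5.00, V=2.00; Q4=6.00, Q1=4.00; dissipated=0.000
Op 4: CLOSE 2-3: Q_total=25.17, C_total=10.00, V=2.52; Q2=12.58, Q3=12.58; dissipated=8.668
Final charges: Q1=4.00, Q2=12.58, Q3=12.58, Q4=6.00, Q5=3.83

Answer: 12.58 μC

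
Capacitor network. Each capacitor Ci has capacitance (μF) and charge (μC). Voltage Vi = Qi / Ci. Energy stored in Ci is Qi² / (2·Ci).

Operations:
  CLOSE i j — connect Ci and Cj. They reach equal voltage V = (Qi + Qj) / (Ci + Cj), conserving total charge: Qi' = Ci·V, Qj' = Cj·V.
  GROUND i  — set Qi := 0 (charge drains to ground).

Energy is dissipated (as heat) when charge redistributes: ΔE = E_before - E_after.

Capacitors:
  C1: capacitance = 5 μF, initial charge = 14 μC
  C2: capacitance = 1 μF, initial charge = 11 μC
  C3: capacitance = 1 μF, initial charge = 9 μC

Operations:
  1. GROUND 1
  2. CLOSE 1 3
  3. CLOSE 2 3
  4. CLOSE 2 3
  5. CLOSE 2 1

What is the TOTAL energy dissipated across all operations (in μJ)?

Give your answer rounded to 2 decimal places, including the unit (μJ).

Answer: 85.31 μJ

Derivation:
Initial: C1(5μF, Q=14μC, V=2.80V), C2(1μF, Q=11μC, V=11.00V), C3(1μF, Q=9μC, V=9.00V)
Op 1: GROUND 1: Q1=0; energy lost=19.600
Op 2: CLOSE 1-3: Q_total=9.00, C_total=6.00, V=1.50; Q1=7.50, Q3=1.50; dissipated=33.750
Op 3: CLOSE 2-3: Q_total=12.50, C_total=2.00, V=6.25; Q2=6.25, Q3=6.25; dissipated=22.562
Op 4: CLOSE 2-3: Q_total=12.50, C_total=2.00, V=6.25; Q2=6.25, Q3=6.25; dissipated=0.000
Op 5: CLOSE 2-1: Q_total=13.75, C_total=6.00, V=2.29; Q2=2.29, Q1=11.46; dissipated=9.401
Total dissipated: 85.314 μJ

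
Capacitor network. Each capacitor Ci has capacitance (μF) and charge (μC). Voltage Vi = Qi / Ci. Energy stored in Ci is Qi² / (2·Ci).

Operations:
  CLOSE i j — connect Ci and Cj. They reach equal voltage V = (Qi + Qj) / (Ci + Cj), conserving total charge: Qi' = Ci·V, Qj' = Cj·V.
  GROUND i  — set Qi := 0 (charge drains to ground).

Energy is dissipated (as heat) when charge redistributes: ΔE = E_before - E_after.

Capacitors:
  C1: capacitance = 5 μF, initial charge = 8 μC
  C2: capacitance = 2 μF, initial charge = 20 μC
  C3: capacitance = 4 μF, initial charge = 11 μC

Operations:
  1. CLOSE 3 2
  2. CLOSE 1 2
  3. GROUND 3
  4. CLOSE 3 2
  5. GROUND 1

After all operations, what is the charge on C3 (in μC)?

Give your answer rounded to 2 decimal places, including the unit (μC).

Initial: C1(5μF, Q=8μC, V=1.60V), C2(2μF, Q=20μC, V=10.00V), C3(4μF, Q=11μC, V=2.75V)
Op 1: CLOSE 3-2: Q_total=31.00, C_total=6.00, V=5.17; Q3=20.67, Q2=10.33; dissipated=35.042
Op 2: CLOSE 1-2: Q_total=18.33, C_total=7.00, V=2.62; Q1=13.10, Q2=5.24; dissipated=9.087
Op 3: GROUND 3: Q3=0; energy lost=53.389
Op 4: CLOSE 3-2: Q_total=5.24, C_total=6.00, V=0.87; Q3=3.49, Q2=1.75; dissipated=4.573
Op 5: GROUND 1: Q1=0; energy lost=17.149
Final charges: Q1=0.00, Q2=1.75, Q3=3.49

Answer: 3.49 μC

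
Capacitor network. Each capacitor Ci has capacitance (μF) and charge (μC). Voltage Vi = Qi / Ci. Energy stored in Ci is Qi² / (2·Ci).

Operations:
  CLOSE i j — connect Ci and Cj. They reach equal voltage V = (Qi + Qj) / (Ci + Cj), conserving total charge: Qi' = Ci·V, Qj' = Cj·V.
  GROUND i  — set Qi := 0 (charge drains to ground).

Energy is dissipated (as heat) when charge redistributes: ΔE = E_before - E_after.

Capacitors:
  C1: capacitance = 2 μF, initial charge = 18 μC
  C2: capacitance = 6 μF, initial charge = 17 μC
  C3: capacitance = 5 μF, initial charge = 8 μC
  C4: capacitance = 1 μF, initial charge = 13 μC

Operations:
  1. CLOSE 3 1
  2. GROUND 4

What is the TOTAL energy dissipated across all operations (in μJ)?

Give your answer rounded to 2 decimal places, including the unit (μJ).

Answer: 123.61 μJ

Derivation:
Initial: C1(2μF, Q=18μC, V=9.00V), C2(6μF, Q=17μC, V=2.83V), C3(5μF, Q=8μC, V=1.60V), C4(1μF, Q=13μC, V=13.00V)
Op 1: CLOSE 3-1: Q_total=26.00, C_total=7.00, V=3.71; Q3=18.57, Q1=7.43; dissipated=39.114
Op 2: GROUND 4: Q4=0; energy lost=84.500
Total dissipated: 123.614 μJ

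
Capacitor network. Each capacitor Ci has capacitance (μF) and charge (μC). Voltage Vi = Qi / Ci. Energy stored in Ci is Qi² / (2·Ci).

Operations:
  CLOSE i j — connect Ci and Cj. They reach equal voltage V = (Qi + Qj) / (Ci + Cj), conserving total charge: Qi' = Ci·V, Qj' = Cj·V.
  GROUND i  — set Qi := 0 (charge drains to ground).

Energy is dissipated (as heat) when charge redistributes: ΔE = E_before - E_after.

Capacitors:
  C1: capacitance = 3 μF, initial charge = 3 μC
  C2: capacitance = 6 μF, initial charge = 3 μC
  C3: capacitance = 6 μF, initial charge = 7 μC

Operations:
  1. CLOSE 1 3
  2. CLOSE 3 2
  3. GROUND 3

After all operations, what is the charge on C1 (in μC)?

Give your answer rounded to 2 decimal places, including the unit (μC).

Answer: 3.33 μC

Derivation:
Initial: C1(3μF, Q=3μC, V=1.00V), C2(6μF, Q=3μC, V=0.50V), C3(6μF, Q=7μC, V=1.17V)
Op 1: CLOSE 1-3: Q_total=10.00, C_total=9.00, V=1.11; Q1=3.33, Q3=6.67; dissipated=0.028
Op 2: CLOSE 3-2: Q_total=9.67, C_total=12.00, V=0.81; Q3=4.83, Q2=4.83; dissipated=0.560
Op 3: GROUND 3: Q3=0; energy lost=1.947
Final charges: Q1=3.33, Q2=4.83, Q3=0.00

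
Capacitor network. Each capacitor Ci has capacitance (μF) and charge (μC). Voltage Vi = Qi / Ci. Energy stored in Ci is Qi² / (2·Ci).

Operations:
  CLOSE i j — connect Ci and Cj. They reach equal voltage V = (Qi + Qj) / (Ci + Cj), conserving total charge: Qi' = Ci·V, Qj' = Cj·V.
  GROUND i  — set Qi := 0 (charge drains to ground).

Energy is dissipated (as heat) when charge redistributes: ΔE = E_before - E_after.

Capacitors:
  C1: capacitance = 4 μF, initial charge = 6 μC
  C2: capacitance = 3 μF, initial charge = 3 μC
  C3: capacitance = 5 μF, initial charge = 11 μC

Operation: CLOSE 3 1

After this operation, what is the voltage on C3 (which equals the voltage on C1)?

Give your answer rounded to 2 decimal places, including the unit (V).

Answer: 1.89 V

Derivation:
Initial: C1(4μF, Q=6μC, V=1.50V), C2(3μF, Q=3μC, V=1.00V), C3(5μF, Q=11μC, V=2.20V)
Op 1: CLOSE 3-1: Q_total=17.00, C_total=9.00, V=1.89; Q3=9.44, Q1=7.56; dissipated=0.544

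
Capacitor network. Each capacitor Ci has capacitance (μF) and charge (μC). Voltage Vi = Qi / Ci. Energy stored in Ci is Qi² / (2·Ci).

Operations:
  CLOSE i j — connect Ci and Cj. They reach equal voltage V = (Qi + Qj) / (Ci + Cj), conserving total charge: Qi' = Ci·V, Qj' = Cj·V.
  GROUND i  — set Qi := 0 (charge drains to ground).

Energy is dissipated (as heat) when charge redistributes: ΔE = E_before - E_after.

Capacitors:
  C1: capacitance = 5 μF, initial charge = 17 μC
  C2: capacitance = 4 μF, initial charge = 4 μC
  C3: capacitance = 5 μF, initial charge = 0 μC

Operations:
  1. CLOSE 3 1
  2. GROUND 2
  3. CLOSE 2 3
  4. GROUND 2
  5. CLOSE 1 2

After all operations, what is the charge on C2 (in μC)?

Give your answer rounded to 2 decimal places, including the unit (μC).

Initial: C1(5μF, Q=17μC, V=3.40V), C2(4μF, Q=4μC, V=1.00V), C3(5μF, Q=0μC, V=0.00V)
Op 1: CLOSE 3-1: Q_total=17.00, C_total=10.00, V=1.70; Q3=8.50, Q1=8.50; dissipated=14.450
Op 2: GROUND 2: Q2=0; energy lost=2.000
Op 3: CLOSE 2-3: Q_total=8.50, C_total=9.00, V=0.94; Q2=3.78, Q3=4.72; dissipated=3.211
Op 4: GROUND 2: Q2=0; energy lost=1.784
Op 5: CLOSE 1-2: Q_total=8.50, C_total=9.00, V=0.94; Q1=4.72, Q2=3.78; dissipated=3.211
Final charges: Q1=4.72, Q2=3.78, Q3=4.72

Answer: 3.78 μC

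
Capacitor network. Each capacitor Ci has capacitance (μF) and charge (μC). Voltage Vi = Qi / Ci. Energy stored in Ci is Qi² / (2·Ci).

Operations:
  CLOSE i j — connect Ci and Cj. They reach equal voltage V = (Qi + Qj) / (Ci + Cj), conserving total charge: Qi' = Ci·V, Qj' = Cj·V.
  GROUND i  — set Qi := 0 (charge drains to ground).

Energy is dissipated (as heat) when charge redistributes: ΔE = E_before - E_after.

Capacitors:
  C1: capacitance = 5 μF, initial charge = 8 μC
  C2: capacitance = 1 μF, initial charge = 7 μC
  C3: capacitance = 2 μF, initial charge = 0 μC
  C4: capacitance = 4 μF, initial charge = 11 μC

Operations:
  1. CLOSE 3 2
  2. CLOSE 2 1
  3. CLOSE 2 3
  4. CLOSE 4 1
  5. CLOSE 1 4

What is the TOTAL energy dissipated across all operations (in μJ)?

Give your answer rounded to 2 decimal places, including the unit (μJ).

Initial: C1(5μF, Q=8μC, V=1.60V), C2(1μF, Q=7μC, V=7.00V), C3(2μF, Q=0μC, V=0.00V), C4(4μF, Q=11μC, V=2.75V)
Op 1: CLOSE 3-2: Q_total=7.00, C_total=3.00, V=2.33; Q3=4.67, Q2=2.33; dissipated=16.333
Op 2: CLOSE 2-1: Q_total=10.33, C_total=6.00, V=1.72; Q2=1.72, Q1=8.61; dissipated=0.224
Op 3: CLOSE 2-3: Q_total=6.39, C_total=3.00, V=2.13; Q2=2.13, Q3=4.26; dissipated=0.124
Op 4: CLOSE 4-1: Q_total=19.61, C_total=9.00, V=2.18; Q4=8.72, Q1=10.90; dissipated=1.174
Op 5: CLOSE 1-4: Q_total=19.61, C_total=9.00, V=2.18; Q1=10.90, Q4=8.72; dissipated=0.000
Total dissipated: 17.856 μJ

Answer: 17.86 μJ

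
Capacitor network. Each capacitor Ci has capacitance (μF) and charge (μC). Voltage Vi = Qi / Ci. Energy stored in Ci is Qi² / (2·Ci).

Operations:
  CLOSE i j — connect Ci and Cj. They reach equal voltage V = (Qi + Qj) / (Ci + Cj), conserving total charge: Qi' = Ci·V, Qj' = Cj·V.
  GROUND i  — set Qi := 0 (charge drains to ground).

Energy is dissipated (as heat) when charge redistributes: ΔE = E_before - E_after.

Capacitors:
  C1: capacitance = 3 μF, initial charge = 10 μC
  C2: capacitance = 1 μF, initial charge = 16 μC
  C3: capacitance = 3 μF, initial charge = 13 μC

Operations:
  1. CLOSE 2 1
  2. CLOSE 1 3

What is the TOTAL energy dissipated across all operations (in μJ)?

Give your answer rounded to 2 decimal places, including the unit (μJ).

Answer: 63.69 μJ

Derivation:
Initial: C1(3μF, Q=10μC, V=3.33V), C2(1μF, Q=16μC, V=16.00V), C3(3μF, Q=13μC, V=4.33V)
Op 1: CLOSE 2-1: Q_total=26.00, C_total=4.00, V=6.50; Q2=6.50, Q1=19.50; dissipated=60.167
Op 2: CLOSE 1-3: Q_total=32.50, C_total=6.00, V=5.42; Q1=16.25, Q3=16.25; dissipated=3.521
Total dissipated: 63.688 μJ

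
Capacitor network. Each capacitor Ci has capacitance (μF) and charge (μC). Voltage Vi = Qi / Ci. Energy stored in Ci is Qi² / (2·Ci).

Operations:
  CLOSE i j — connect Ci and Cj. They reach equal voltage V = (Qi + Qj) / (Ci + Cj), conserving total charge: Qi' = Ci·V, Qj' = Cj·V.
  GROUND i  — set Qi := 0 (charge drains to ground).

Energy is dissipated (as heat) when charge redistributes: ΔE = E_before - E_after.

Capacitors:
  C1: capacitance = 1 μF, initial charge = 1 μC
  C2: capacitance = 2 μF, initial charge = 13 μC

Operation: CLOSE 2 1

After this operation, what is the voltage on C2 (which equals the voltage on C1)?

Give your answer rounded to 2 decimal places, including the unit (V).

Answer: 4.67 V

Derivation:
Initial: C1(1μF, Q=1μC, V=1.00V), C2(2μF, Q=13μC, V=6.50V)
Op 1: CLOSE 2-1: Q_total=14.00, C_total=3.00, V=4.67; Q2=9.33, Q1=4.67; dissipated=10.083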